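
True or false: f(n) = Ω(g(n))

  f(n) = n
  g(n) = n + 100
True

f(n) = n and g(n) = n + 100 are both O(n).
Big-Ω permits equal growth rates (f ≥ c·g for some c > 0), so f(n) = Ω(g(n)) is true.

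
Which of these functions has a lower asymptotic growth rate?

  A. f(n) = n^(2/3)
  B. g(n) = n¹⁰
A

f(n) = n^(2/3) is O(n^(2/3)), while g(n) = n¹⁰ is O(n¹⁰).
Since O(n^(2/3)) grows slower than O(n¹⁰), f(n) is dominated.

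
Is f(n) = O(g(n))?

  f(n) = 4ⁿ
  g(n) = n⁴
False

f(n) = 4ⁿ is O(4ⁿ), and g(n) = n⁴ is O(n⁴).
Since O(4ⁿ) grows faster than O(n⁴), f(n) = O(g(n)) is false.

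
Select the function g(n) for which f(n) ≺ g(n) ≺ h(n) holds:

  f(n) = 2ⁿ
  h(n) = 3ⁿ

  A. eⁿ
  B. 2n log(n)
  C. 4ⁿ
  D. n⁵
A

We need g(n) with 2ⁿ = o(g(n)) and g(n) = o(3ⁿ), i.e. O(2ⁿ) ≺ g ≺ O(3ⁿ).
Check each option:
  A. eⁿ — O(eⁿ) is strictly between O(2ⁿ) and O(3ⁿ) ✓
  B. 2n log(n) — O(n log n) does not grow strictly faster than f(n)
  C. 4ⁿ — O(4ⁿ) does not grow strictly slower than h(n)
  D. n⁵ — O(n⁵) does not grow strictly faster than f(n)

Only option A (eⁿ) lies strictly between.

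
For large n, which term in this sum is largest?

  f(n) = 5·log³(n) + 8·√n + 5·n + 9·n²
9·n²

Looking at each term:
  - 5·log³(n) is O(log³ n)
  - 8·√n is O(√n)
  - 5·n is O(n)
  - 9·n² is O(n²)

The term 9·n² (O(n²)) grows fastest and dominates all others.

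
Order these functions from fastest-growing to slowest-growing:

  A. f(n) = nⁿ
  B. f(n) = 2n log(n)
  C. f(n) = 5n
A > B > C

Comparing growth rates:
A = nⁿ is O(nⁿ)
B = 2n log(n) is O(n log n)
C = 5n is O(n)

Therefore, the order from fastest to slowest is: A > B > C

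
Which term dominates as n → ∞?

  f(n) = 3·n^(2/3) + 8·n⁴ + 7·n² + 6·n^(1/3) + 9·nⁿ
9·nⁿ

Looking at each term:
  - 3·n^(2/3) is O(n^(2/3))
  - 8·n⁴ is O(n⁴)
  - 7·n² is O(n²)
  - 6·n^(1/3) is O(n^(1/3))
  - 9·nⁿ is O(nⁿ)

The term 9·nⁿ (O(nⁿ)) grows fastest and dominates all others.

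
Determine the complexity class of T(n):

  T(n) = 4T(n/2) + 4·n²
Θ(n² log n)

Master Theorem: a = 4, b = 2, f(n) = 4·n².
Compute the critical exponent d = log₂(4) = 2.
Compare f(n) = Θ(n²) against n^d:
  k = 2 = d, so f(n) = Θ(n^d) — Case 2.
  Work is balanced across levels: T(n) = Θ(n^d log n) = Θ(n² log n).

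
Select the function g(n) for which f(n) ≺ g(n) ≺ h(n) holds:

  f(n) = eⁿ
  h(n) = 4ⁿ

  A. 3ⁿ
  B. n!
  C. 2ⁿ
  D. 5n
A

We need g(n) with eⁿ = o(g(n)) and g(n) = o(4ⁿ), i.e. O(eⁿ) ≺ g ≺ O(4ⁿ).
Check each option:
  A. 3ⁿ — O(3ⁿ) is strictly between O(eⁿ) and O(4ⁿ) ✓
  B. n! — O(n!) does not grow strictly slower than h(n)
  C. 2ⁿ — O(2ⁿ) does not grow strictly faster than f(n)
  D. 5n — O(n) does not grow strictly faster than f(n)

Only option A (3ⁿ) lies strictly between.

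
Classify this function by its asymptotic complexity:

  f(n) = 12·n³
O(n³)

The dominant term in 12·n³ is 12·n³, which is Θ(n³).
Constants are absorbed, so the tightest bound is O(n³).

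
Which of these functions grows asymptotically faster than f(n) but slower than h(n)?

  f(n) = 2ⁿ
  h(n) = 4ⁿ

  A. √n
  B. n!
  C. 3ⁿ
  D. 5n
C

We need g(n) with 2ⁿ = o(g(n)) and g(n) = o(4ⁿ), i.e. O(2ⁿ) ≺ g ≺ O(4ⁿ).
Check each option:
  A. √n — O(√n) does not grow strictly faster than f(n)
  B. n! — O(n!) does not grow strictly slower than h(n)
  C. 3ⁿ — O(3ⁿ) is strictly between O(2ⁿ) and O(4ⁿ) ✓
  D. 5n — O(n) does not grow strictly faster than f(n)

Only option C (3ⁿ) lies strictly between.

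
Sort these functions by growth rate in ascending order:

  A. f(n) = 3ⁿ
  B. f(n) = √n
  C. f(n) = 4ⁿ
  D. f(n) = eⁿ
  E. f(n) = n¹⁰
B < E < D < A < C

Comparing growth rates:
B = √n is O(√n)
E = n¹⁰ is O(n¹⁰)
D = eⁿ is O(eⁿ)
A = 3ⁿ is O(3ⁿ)
C = 4ⁿ is O(4ⁿ)

Therefore, the order from slowest to fastest is: B < E < D < A < C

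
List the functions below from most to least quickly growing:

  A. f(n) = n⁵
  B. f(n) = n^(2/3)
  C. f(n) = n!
C > A > B

Comparing growth rates:
C = n! is O(n!)
A = n⁵ is O(n⁵)
B = n^(2/3) is O(n^(2/3))

Therefore, the order from fastest to slowest is: C > A > B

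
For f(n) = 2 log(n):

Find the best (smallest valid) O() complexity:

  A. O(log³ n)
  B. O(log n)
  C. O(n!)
B

f(n) = 2 log(n) is O(log n).
All listed options are valid Big-O bounds (upper bounds),
but O(log n) is the tightest (smallest valid bound).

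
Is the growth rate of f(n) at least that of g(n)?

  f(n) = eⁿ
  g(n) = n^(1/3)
True

f(n) = eⁿ is O(eⁿ), and g(n) = n^(1/3) is O(n^(1/3)).
Since O(eⁿ) grows at least as fast as O(n^(1/3)), f(n) = Ω(g(n)) is true.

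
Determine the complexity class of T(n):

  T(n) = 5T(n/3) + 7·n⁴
Θ(n⁴)

Master Theorem: a = 5, b = 3, f(n) = 7·n⁴.
Compute the critical exponent d = log₃(5) = 1.465.
Compare f(n) = Θ(n⁴) against n^d:
  k = 4 > d = 1.465, so f(n) = Ω(n^(d+ε)) — Case 3.
  Regularity: a·(n/b)^4/n^4 = a/b^4 = 5/81 < 1 ✓.
  The top-level work dominates: T(n) = Θ(f(n)) = Θ(n⁴).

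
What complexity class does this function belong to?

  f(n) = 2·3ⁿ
O(3ⁿ)

The dominant term in 2·3ⁿ is 2·3ⁿ, which is Θ(3ⁿ).
Constants are absorbed, so the tightest bound is O(3ⁿ).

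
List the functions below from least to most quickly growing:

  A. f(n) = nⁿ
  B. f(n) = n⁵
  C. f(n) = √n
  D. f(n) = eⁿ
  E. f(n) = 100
E < C < B < D < A

Comparing growth rates:
E = 100 is O(1)
C = √n is O(√n)
B = n⁵ is O(n⁵)
D = eⁿ is O(eⁿ)
A = nⁿ is O(nⁿ)

Therefore, the order from slowest to fastest is: E < C < B < D < A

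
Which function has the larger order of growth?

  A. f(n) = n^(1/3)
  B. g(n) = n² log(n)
B

f(n) = n^(1/3) is O(n^(1/3)), while g(n) = n² log(n) is O(n² log n).
Since O(n² log n) grows faster than O(n^(1/3)), g(n) dominates.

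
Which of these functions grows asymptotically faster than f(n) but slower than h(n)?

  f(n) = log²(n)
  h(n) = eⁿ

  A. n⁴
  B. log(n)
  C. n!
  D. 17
A

We need g(n) with log²(n) = o(g(n)) and g(n) = o(eⁿ), i.e. O(log² n) ≺ g ≺ O(eⁿ).
Check each option:
  A. n⁴ — O(n⁴) is strictly between O(log² n) and O(eⁿ) ✓
  B. log(n) — O(log n) does not grow strictly faster than f(n)
  C. n! — O(n!) does not grow strictly slower than h(n)
  D. 17 — O(1) does not grow strictly faster than f(n)

Only option A (n⁴) lies strictly between.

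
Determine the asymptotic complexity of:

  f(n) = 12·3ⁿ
O(3ⁿ)

The dominant term in 12·3ⁿ is 12·3ⁿ, which is Θ(3ⁿ).
Constants are absorbed, so the tightest bound is O(3ⁿ).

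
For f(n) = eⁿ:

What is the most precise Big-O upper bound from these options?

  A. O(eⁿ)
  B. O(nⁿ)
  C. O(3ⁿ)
A

f(n) = eⁿ is O(eⁿ).
All listed options are valid Big-O bounds (upper bounds),
but O(eⁿ) is the tightest (smallest valid bound).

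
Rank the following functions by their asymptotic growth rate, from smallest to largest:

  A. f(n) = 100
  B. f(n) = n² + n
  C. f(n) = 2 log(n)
A < C < B

Comparing growth rates:
A = 100 is O(1)
C = 2 log(n) is O(log n)
B = n² + n is O(n²)

Therefore, the order from slowest to fastest is: A < C < B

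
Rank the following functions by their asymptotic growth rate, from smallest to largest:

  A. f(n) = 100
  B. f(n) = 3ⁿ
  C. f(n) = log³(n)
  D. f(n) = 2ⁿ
A < C < D < B

Comparing growth rates:
A = 100 is O(1)
C = log³(n) is O(log³ n)
D = 2ⁿ is O(2ⁿ)
B = 3ⁿ is O(3ⁿ)

Therefore, the order from slowest to fastest is: A < C < D < B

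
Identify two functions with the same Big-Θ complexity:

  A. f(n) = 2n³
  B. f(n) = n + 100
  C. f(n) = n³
A and C

Examining each function:
  A. 2n³ is O(n³)
  B. n + 100 is O(n)
  C. n³ is O(n³)

Functions A and C both have the same complexity class.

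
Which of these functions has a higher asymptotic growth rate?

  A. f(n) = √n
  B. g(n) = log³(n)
A

f(n) = √n is O(√n), while g(n) = log³(n) is O(log³ n).
Since O(√n) grows faster than O(log³ n), f(n) dominates.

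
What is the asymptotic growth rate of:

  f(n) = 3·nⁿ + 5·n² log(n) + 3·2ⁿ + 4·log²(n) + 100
Θ(nⁿ)

Order the terms by growth rate: 100 ≺ 4·log²(n) ≺ 5·n² log(n) ≺ 3·2ⁿ ≺ 3·nⁿ.
The fastest-growing term 3·nⁿ dominates as n → ∞; dropping its constant factor gives Θ(nⁿ).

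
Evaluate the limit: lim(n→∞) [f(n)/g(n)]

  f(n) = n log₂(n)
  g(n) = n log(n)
1/log(2)

Since n log₂(n) and n log(n) have the same growth rate (O(n log n)),
the ratio converges to a constant: 1/log(2).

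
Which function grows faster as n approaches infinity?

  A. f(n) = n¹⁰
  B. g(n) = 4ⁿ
B

f(n) = n¹⁰ is O(n¹⁰), while g(n) = 4ⁿ is O(4ⁿ).
Since O(4ⁿ) grows faster than O(n¹⁰), g(n) dominates.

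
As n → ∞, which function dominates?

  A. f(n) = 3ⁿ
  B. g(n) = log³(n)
A

f(n) = 3ⁿ is O(3ⁿ), while g(n) = log³(n) is O(log³ n).
Since O(3ⁿ) grows faster than O(log³ n), f(n) dominates.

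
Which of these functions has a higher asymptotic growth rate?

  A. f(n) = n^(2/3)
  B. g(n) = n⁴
B

f(n) = n^(2/3) is O(n^(2/3)), while g(n) = n⁴ is O(n⁴).
Since O(n⁴) grows faster than O(n^(2/3)), g(n) dominates.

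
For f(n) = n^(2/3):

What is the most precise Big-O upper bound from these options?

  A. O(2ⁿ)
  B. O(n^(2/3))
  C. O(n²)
B

f(n) = n^(2/3) is O(n^(2/3)).
All listed options are valid Big-O bounds (upper bounds),
but O(n^(2/3)) is the tightest (smallest valid bound).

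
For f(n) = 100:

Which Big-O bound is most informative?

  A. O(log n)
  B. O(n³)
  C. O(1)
C

f(n) = 100 is O(1).
All listed options are valid Big-O bounds (upper bounds),
but O(1) is the tightest (smallest valid bound).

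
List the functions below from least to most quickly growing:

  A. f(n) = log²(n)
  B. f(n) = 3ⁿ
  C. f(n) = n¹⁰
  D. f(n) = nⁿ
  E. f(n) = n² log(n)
A < E < C < B < D

Comparing growth rates:
A = log²(n) is O(log² n)
E = n² log(n) is O(n² log n)
C = n¹⁰ is O(n¹⁰)
B = 3ⁿ is O(3ⁿ)
D = nⁿ is O(nⁿ)

Therefore, the order from slowest to fastest is: A < E < C < B < D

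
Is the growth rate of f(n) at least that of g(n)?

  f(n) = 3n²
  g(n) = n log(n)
True

f(n) = 3n² is O(n²), and g(n) = n log(n) is O(n log n).
Since O(n²) grows at least as fast as O(n log n), f(n) = Ω(g(n)) is true.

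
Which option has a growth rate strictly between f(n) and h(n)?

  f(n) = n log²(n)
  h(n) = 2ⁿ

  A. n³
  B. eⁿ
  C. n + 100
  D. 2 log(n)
A

We need g(n) with n log²(n) = o(g(n)) and g(n) = o(2ⁿ), i.e. O(n log² n) ≺ g ≺ O(2ⁿ).
Check each option:
  A. n³ — O(n³) is strictly between O(n log² n) and O(2ⁿ) ✓
  B. eⁿ — O(eⁿ) does not grow strictly slower than h(n)
  C. n + 100 — O(n) does not grow strictly faster than f(n)
  D. 2 log(n) — O(log n) does not grow strictly faster than f(n)

Only option A (n³) lies strictly between.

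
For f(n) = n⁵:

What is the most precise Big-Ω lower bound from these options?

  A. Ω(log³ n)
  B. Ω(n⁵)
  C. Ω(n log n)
B

f(n) = n⁵ is Ω(n⁵).
All listed options are valid Big-Ω bounds (lower bounds),
but Ω(n⁵) is the tightest (largest valid bound).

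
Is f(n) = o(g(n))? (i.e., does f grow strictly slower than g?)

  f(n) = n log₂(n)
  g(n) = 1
False

f(n) = n log₂(n) is O(n log n), and g(n) = 1 is O(1).
Since O(n log n) grows faster than or equal to O(1), f(n) = o(g(n)) is false.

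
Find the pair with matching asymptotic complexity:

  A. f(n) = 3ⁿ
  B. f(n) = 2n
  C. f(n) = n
B and C

Examining each function:
  A. 3ⁿ is O(3ⁿ)
  B. 2n is O(n)
  C. n is O(n)

Functions B and C both have the same complexity class.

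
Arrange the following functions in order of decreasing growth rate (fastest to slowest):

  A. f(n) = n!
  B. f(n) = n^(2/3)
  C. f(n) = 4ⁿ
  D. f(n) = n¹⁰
A > C > D > B

Comparing growth rates:
A = n! is O(n!)
C = 4ⁿ is O(4ⁿ)
D = n¹⁰ is O(n¹⁰)
B = n^(2/3) is O(n^(2/3))

Therefore, the order from fastest to slowest is: A > C > D > B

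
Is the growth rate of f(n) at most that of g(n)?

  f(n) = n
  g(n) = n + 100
True

f(n) = n and g(n) = n + 100 are both O(n).
Big-O permits equal growth rates (f ≤ c·g for some c), so f(n) = O(g(n)) is true.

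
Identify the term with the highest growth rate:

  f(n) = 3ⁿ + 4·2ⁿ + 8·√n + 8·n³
3ⁿ

Looking at each term:
  - 3ⁿ is O(3ⁿ)
  - 4·2ⁿ is O(2ⁿ)
  - 8·√n is O(√n)
  - 8·n³ is O(n³)

The term 3ⁿ (O(3ⁿ)) grows fastest and dominates all others.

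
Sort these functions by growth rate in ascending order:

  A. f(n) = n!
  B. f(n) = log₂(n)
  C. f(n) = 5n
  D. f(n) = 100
D < B < C < A

Comparing growth rates:
D = 100 is O(1)
B = log₂(n) is O(log n)
C = 5n is O(n)
A = n! is O(n!)

Therefore, the order from slowest to fastest is: D < B < C < A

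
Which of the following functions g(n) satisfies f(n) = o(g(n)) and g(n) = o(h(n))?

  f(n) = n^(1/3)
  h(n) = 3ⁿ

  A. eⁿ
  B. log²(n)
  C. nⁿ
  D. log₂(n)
A

We need g(n) with n^(1/3) = o(g(n)) and g(n) = o(3ⁿ), i.e. O(n^(1/3)) ≺ g ≺ O(3ⁿ).
Check each option:
  A. eⁿ — O(eⁿ) is strictly between O(n^(1/3)) and O(3ⁿ) ✓
  B. log²(n) — O(log² n) does not grow strictly faster than f(n)
  C. nⁿ — O(nⁿ) does not grow strictly slower than h(n)
  D. log₂(n) — O(log n) does not grow strictly faster than f(n)

Only option A (eⁿ) lies strictly between.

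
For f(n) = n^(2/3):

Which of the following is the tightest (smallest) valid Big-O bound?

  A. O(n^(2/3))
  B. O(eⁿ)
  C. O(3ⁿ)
A

f(n) = n^(2/3) is O(n^(2/3)).
All listed options are valid Big-O bounds (upper bounds),
but O(n^(2/3)) is the tightest (smallest valid bound).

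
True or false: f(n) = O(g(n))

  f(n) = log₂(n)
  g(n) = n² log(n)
True

f(n) = log₂(n) is O(log n), and g(n) = n² log(n) is O(n² log n).
Since O(log n) ⊆ O(n² log n) (f grows no faster than g), f(n) = O(g(n)) is true.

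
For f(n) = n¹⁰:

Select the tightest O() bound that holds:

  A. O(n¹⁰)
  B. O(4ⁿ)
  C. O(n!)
A

f(n) = n¹⁰ is O(n¹⁰).
All listed options are valid Big-O bounds (upper bounds),
but O(n¹⁰) is the tightest (smallest valid bound).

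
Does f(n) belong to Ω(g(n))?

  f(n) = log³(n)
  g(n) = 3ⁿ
False

f(n) = log³(n) is O(log³ n), and g(n) = 3ⁿ is O(3ⁿ).
Since O(log³ n) grows slower than O(3ⁿ), f(n) = Ω(g(n)) is false.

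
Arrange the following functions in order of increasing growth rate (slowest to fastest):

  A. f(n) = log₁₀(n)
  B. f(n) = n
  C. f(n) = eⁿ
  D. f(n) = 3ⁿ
A < B < C < D

Comparing growth rates:
A = log₁₀(n) is O(log n)
B = n is O(n)
C = eⁿ is O(eⁿ)
D = 3ⁿ is O(3ⁿ)

Therefore, the order from slowest to fastest is: A < B < C < D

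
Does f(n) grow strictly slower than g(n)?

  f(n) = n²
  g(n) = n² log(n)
True

f(n) = n² is O(n²), and g(n) = n² log(n) is O(n² log n).
Since O(n²) grows strictly slower than O(n² log n), f(n) = o(g(n)) is true.
This means lim(n→∞) f(n)/g(n) = 0.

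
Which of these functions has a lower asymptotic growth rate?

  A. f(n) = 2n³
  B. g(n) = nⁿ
A

f(n) = 2n³ is O(n³), while g(n) = nⁿ is O(nⁿ).
Since O(n³) grows slower than O(nⁿ), f(n) is dominated.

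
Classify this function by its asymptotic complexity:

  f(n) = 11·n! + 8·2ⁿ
O(n!)

The dominant term in 11·n! + 8·2ⁿ is 11·n!, which is Θ(n!).
Lower-order terms (8·2ⁿ) are asymptotically negligible.
Constants are absorbed, so the tightest bound is O(n!).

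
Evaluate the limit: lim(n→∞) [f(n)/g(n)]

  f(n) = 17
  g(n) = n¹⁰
0

Since 17 (O(1)) grows slower than n¹⁰ (O(n¹⁰)),
the ratio f(n)/g(n) → 0 as n → ∞.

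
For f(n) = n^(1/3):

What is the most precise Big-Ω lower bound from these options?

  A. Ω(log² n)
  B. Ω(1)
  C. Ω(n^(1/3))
C

f(n) = n^(1/3) is Ω(n^(1/3)).
All listed options are valid Big-Ω bounds (lower bounds),
but Ω(n^(1/3)) is the tightest (largest valid bound).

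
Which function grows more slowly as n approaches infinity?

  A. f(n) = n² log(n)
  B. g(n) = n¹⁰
A

f(n) = n² log(n) is O(n² log n), while g(n) = n¹⁰ is O(n¹⁰).
Since O(n² log n) grows slower than O(n¹⁰), f(n) is dominated.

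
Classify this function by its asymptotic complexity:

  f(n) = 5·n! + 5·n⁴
O(n!)

The dominant term in 5·n! + 5·n⁴ is 5·n!, which is Θ(n!).
Lower-order terms (5·n⁴) are asymptotically negligible.
Constants are absorbed, so the tightest bound is O(n!).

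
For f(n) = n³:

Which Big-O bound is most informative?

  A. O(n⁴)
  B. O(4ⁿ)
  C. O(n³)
C

f(n) = n³ is O(n³).
All listed options are valid Big-O bounds (upper bounds),
but O(n³) is the tightest (smallest valid bound).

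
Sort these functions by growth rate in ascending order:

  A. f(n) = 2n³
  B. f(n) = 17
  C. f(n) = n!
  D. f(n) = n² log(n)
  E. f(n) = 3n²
B < E < D < A < C

Comparing growth rates:
B = 17 is O(1)
E = 3n² is O(n²)
D = n² log(n) is O(n² log n)
A = 2n³ is O(n³)
C = n! is O(n!)

Therefore, the order from slowest to fastest is: B < E < D < A < C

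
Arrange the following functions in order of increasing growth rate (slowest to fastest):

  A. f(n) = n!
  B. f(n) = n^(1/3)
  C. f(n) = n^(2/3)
B < C < A

Comparing growth rates:
B = n^(1/3) is O(n^(1/3))
C = n^(2/3) is O(n^(2/3))
A = n! is O(n!)

Therefore, the order from slowest to fastest is: B < C < A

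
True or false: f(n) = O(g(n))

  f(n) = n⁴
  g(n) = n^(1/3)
False

f(n) = n⁴ is O(n⁴), and g(n) = n^(1/3) is O(n^(1/3)).
Since O(n⁴) grows faster than O(n^(1/3)), f(n) = O(g(n)) is false.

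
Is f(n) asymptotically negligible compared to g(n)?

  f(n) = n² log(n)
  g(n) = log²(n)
False

f(n) = n² log(n) is O(n² log n), and g(n) = log²(n) is O(log² n).
Since O(n² log n) grows faster than or equal to O(log² n), f(n) = o(g(n)) is false.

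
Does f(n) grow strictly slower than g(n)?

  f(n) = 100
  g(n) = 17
False

f(n) = 100 is O(1), and g(n) = 17 is O(1).
Since they have the same growth rate, f(n) = o(g(n)) is false.
(f = o(g) requires f to grow strictly slower, not equal.)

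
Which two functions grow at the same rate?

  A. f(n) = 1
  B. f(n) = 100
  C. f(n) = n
A and B

Examining each function:
  A. 1 is O(1)
  B. 100 is O(1)
  C. n is O(n)

Functions A and B both have the same complexity class.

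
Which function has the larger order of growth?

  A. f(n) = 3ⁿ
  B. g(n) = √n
A

f(n) = 3ⁿ is O(3ⁿ), while g(n) = √n is O(√n).
Since O(3ⁿ) grows faster than O(√n), f(n) dominates.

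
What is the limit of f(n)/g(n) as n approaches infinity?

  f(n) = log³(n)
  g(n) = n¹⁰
0

Since log³(n) (O(log³ n)) grows slower than n¹⁰ (O(n¹⁰)),
the ratio f(n)/g(n) → 0 as n → ∞.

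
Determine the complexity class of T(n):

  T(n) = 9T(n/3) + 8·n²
Θ(n² log n)

Master Theorem: a = 9, b = 3, f(n) = 8·n².
Compute the critical exponent d = log₃(9) = 2.
Compare f(n) = Θ(n²) against n^d:
  k = 2 = d, so f(n) = Θ(n^d) — Case 2.
  Work is balanced across levels: T(n) = Θ(n^d log n) = Θ(n² log n).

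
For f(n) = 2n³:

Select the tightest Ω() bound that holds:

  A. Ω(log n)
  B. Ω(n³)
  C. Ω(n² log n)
B

f(n) = 2n³ is Ω(n³).
All listed options are valid Big-Ω bounds (lower bounds),
but Ω(n³) is the tightest (largest valid bound).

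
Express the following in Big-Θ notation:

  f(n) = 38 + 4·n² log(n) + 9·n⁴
Θ(n⁴)

Order the terms by growth rate: 38 ≺ 4·n² log(n) ≺ 9·n⁴.
The fastest-growing term 9·n⁴ dominates as n → ∞; dropping its constant factor gives Θ(n⁴).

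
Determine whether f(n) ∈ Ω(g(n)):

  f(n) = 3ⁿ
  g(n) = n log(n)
True

f(n) = 3ⁿ is O(3ⁿ), and g(n) = n log(n) is O(n log n).
Since O(3ⁿ) grows at least as fast as O(n log n), f(n) = Ω(g(n)) is true.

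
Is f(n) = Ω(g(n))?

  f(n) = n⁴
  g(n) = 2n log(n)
True

f(n) = n⁴ is O(n⁴), and g(n) = 2n log(n) is O(n log n).
Since O(n⁴) grows at least as fast as O(n log n), f(n) = Ω(g(n)) is true.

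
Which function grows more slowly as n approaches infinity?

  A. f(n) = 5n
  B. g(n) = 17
B

f(n) = 5n is O(n), while g(n) = 17 is O(1).
Since O(1) grows slower than O(n), g(n) is dominated.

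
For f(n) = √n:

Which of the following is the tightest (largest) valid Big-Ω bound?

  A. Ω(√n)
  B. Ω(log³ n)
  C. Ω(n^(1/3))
A

f(n) = √n is Ω(√n).
All listed options are valid Big-Ω bounds (lower bounds),
but Ω(√n) is the tightest (largest valid bound).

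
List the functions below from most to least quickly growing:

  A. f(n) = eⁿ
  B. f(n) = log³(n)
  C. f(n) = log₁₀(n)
A > B > C

Comparing growth rates:
A = eⁿ is O(eⁿ)
B = log³(n) is O(log³ n)
C = log₁₀(n) is O(log n)

Therefore, the order from fastest to slowest is: A > B > C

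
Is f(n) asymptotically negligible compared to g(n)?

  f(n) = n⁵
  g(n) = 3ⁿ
True

f(n) = n⁵ is O(n⁵), and g(n) = 3ⁿ is O(3ⁿ).
Since O(n⁵) grows strictly slower than O(3ⁿ), f(n) = o(g(n)) is true.
This means lim(n→∞) f(n)/g(n) = 0.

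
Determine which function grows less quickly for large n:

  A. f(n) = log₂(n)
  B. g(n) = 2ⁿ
A

f(n) = log₂(n) is O(log n), while g(n) = 2ⁿ is O(2ⁿ).
Since O(log n) grows slower than O(2ⁿ), f(n) is dominated.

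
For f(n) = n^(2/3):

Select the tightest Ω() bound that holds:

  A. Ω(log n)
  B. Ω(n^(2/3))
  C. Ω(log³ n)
B

f(n) = n^(2/3) is Ω(n^(2/3)).
All listed options are valid Big-Ω bounds (lower bounds),
but Ω(n^(2/3)) is the tightest (largest valid bound).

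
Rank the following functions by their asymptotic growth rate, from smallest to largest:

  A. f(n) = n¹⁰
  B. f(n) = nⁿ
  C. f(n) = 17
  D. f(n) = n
C < D < A < B

Comparing growth rates:
C = 17 is O(1)
D = n is O(n)
A = n¹⁰ is O(n¹⁰)
B = nⁿ is O(nⁿ)

Therefore, the order from slowest to fastest is: C < D < A < B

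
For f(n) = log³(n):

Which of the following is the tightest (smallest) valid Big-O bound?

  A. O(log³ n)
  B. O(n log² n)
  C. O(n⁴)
A

f(n) = log³(n) is O(log³ n).
All listed options are valid Big-O bounds (upper bounds),
but O(log³ n) is the tightest (smallest valid bound).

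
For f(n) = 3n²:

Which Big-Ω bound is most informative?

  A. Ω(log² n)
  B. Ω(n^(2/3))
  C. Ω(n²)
C

f(n) = 3n² is Ω(n²).
All listed options are valid Big-Ω bounds (lower bounds),
but Ω(n²) is the tightest (largest valid bound).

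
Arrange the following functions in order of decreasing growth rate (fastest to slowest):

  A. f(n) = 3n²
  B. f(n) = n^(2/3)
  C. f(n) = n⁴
C > A > B

Comparing growth rates:
C = n⁴ is O(n⁴)
A = 3n² is O(n²)
B = n^(2/3) is O(n^(2/3))

Therefore, the order from fastest to slowest is: C > A > B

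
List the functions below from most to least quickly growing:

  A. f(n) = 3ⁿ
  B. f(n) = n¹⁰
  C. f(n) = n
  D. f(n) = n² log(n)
A > B > D > C

Comparing growth rates:
A = 3ⁿ is O(3ⁿ)
B = n¹⁰ is O(n¹⁰)
D = n² log(n) is O(n² log n)
C = n is O(n)

Therefore, the order from fastest to slowest is: A > B > D > C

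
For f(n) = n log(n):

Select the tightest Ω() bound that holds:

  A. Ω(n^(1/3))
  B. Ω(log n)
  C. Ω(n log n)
C

f(n) = n log(n) is Ω(n log n).
All listed options are valid Big-Ω bounds (lower bounds),
but Ω(n log n) is the tightest (largest valid bound).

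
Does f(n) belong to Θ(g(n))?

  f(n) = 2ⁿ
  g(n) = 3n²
False

f(n) = 2ⁿ is O(2ⁿ), and g(n) = 3n² is O(n²).
Since they have different growth rates, f(n) = Θ(g(n)) is false.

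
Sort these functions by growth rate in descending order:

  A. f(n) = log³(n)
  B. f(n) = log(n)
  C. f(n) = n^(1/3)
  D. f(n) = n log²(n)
D > C > A > B

Comparing growth rates:
D = n log²(n) is O(n log² n)
C = n^(1/3) is O(n^(1/3))
A = log³(n) is O(log³ n)
B = log(n) is O(log n)

Therefore, the order from fastest to slowest is: D > C > A > B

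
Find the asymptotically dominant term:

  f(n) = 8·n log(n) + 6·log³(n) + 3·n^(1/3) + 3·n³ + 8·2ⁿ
8·2ⁿ

Looking at each term:
  - 8·n log(n) is O(n log n)
  - 6·log³(n) is O(log³ n)
  - 3·n^(1/3) is O(n^(1/3))
  - 3·n³ is O(n³)
  - 8·2ⁿ is O(2ⁿ)

The term 8·2ⁿ (O(2ⁿ)) grows fastest and dominates all others.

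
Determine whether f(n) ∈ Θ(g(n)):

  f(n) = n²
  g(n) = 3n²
True

f(n) = n² and g(n) = 3n² are both O(n²).
Since they have the same asymptotic growth rate, f(n) = Θ(g(n)) is true.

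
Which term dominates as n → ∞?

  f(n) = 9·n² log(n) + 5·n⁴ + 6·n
5·n⁴

Looking at each term:
  - 9·n² log(n) is O(n² log n)
  - 5·n⁴ is O(n⁴)
  - 6·n is O(n)

The term 5·n⁴ (O(n⁴)) grows fastest and dominates all others.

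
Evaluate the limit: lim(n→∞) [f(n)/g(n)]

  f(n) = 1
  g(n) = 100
1/100

Since 1 and 100 have the same growth rate (O(1)),
the ratio converges to a constant: 1/100.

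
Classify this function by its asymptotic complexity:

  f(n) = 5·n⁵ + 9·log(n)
O(n⁵)

The dominant term in 5·n⁵ + 9·log(n) is 5·n⁵, which is Θ(n⁵).
Lower-order terms (9·log(n)) are asymptotically negligible.
Constants are absorbed, so the tightest bound is O(n⁵).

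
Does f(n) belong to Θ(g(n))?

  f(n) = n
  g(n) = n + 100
True

f(n) = n and g(n) = n + 100 are both O(n).
Since they have the same asymptotic growth rate, f(n) = Θ(g(n)) is true.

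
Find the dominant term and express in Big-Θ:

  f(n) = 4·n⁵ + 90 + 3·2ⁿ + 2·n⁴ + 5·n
Θ(2ⁿ)

Order the terms by growth rate: 90 ≺ 5·n ≺ 2·n⁴ ≺ 4·n⁵ ≺ 3·2ⁿ.
The fastest-growing term 3·2ⁿ dominates as n → ∞; dropping its constant factor gives Θ(2ⁿ).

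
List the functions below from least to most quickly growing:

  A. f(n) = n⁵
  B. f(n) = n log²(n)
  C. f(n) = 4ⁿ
B < A < C

Comparing growth rates:
B = n log²(n) is O(n log² n)
A = n⁵ is O(n⁵)
C = 4ⁿ is O(4ⁿ)

Therefore, the order from slowest to fastest is: B < A < C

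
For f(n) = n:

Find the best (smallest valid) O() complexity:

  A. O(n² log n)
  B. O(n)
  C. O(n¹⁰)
B

f(n) = n is O(n).
All listed options are valid Big-O bounds (upper bounds),
but O(n) is the tightest (smallest valid bound).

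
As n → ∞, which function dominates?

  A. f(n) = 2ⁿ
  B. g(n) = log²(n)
A

f(n) = 2ⁿ is O(2ⁿ), while g(n) = log²(n) is O(log² n).
Since O(2ⁿ) grows faster than O(log² n), f(n) dominates.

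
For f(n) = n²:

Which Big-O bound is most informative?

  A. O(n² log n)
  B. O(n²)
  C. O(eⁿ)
B

f(n) = n² is O(n²).
All listed options are valid Big-O bounds (upper bounds),
but O(n²) is the tightest (smallest valid bound).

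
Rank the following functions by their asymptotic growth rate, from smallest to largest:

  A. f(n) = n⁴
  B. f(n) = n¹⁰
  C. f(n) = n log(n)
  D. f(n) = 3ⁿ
C < A < B < D

Comparing growth rates:
C = n log(n) is O(n log n)
A = n⁴ is O(n⁴)
B = n¹⁰ is O(n¹⁰)
D = 3ⁿ is O(3ⁿ)

Therefore, the order from slowest to fastest is: C < A < B < D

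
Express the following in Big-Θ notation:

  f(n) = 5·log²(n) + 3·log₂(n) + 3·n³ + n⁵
Θ(n⁵)

Order the terms by growth rate: 3·log₂(n) ≺ 5·log²(n) ≺ 3·n³ ≺ n⁵.
The fastest-growing term n⁵ dominates as n → ∞; dropping its constant factor gives Θ(n⁵).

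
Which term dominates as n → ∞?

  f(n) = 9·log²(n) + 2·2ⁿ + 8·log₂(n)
2·2ⁿ

Looking at each term:
  - 9·log²(n) is O(log² n)
  - 2·2ⁿ is O(2ⁿ)
  - 8·log₂(n) is O(log n)

The term 2·2ⁿ (O(2ⁿ)) grows fastest and dominates all others.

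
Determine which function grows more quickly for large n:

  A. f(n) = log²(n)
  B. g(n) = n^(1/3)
B

f(n) = log²(n) is O(log² n), while g(n) = n^(1/3) is O(n^(1/3)).
Since O(n^(1/3)) grows faster than O(log² n), g(n) dominates.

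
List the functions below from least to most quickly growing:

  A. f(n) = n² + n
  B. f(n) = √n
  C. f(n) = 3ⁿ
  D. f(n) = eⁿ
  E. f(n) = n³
B < A < E < D < C

Comparing growth rates:
B = √n is O(√n)
A = n² + n is O(n²)
E = n³ is O(n³)
D = eⁿ is O(eⁿ)
C = 3ⁿ is O(3ⁿ)

Therefore, the order from slowest to fastest is: B < A < E < D < C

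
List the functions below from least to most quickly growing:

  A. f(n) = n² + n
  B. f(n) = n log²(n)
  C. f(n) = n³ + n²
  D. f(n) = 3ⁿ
B < A < C < D

Comparing growth rates:
B = n log²(n) is O(n log² n)
A = n² + n is O(n²)
C = n³ + n² is O(n³)
D = 3ⁿ is O(3ⁿ)

Therefore, the order from slowest to fastest is: B < A < C < D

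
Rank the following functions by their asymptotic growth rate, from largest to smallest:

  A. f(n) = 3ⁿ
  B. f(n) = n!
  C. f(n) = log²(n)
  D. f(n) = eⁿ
B > A > D > C

Comparing growth rates:
B = n! is O(n!)
A = 3ⁿ is O(3ⁿ)
D = eⁿ is O(eⁿ)
C = log²(n) is O(log² n)

Therefore, the order from fastest to slowest is: B > A > D > C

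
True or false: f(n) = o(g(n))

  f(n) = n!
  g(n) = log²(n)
False

f(n) = n! is O(n!), and g(n) = log²(n) is O(log² n).
Since O(n!) grows faster than or equal to O(log² n), f(n) = o(g(n)) is false.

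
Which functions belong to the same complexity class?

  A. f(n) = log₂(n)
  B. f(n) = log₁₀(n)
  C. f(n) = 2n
A and B

Examining each function:
  A. log₂(n) is O(log n)
  B. log₁₀(n) is O(log n)
  C. 2n is O(n)

Functions A and B both have the same complexity class.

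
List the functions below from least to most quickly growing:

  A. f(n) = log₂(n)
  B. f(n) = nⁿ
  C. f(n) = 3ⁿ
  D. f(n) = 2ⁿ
A < D < C < B

Comparing growth rates:
A = log₂(n) is O(log n)
D = 2ⁿ is O(2ⁿ)
C = 3ⁿ is O(3ⁿ)
B = nⁿ is O(nⁿ)

Therefore, the order from slowest to fastest is: A < D < C < B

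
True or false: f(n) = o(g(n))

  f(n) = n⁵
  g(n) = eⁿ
True

f(n) = n⁵ is O(n⁵), and g(n) = eⁿ is O(eⁿ).
Since O(n⁵) grows strictly slower than O(eⁿ), f(n) = o(g(n)) is true.
This means lim(n→∞) f(n)/g(n) = 0.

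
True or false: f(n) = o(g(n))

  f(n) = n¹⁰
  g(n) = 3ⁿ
True

f(n) = n¹⁰ is O(n¹⁰), and g(n) = 3ⁿ is O(3ⁿ).
Since O(n¹⁰) grows strictly slower than O(3ⁿ), f(n) = o(g(n)) is true.
This means lim(n→∞) f(n)/g(n) = 0.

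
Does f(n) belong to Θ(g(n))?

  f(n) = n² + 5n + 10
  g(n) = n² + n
True

f(n) = n² + 5n + 10 and g(n) = n² + n are both O(n²).
Since they have the same asymptotic growth rate, f(n) = Θ(g(n)) is true.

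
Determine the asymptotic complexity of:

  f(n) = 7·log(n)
O(log n)

The dominant term in 7·log(n) is 7·log(n), which is Θ(log n).
Constants are absorbed, so the tightest bound is O(log n).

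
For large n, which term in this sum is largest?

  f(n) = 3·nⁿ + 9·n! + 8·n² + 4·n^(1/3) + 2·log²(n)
3·nⁿ

Looking at each term:
  - 3·nⁿ is O(nⁿ)
  - 9·n! is O(n!)
  - 8·n² is O(n²)
  - 4·n^(1/3) is O(n^(1/3))
  - 2·log²(n) is O(log² n)

The term 3·nⁿ (O(nⁿ)) grows fastest and dominates all others.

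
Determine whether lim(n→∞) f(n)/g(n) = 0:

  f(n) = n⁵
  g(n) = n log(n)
False

f(n) = n⁵ is O(n⁵), and g(n) = n log(n) is O(n log n).
Since O(n⁵) grows faster than or equal to O(n log n), f(n) = o(g(n)) is false.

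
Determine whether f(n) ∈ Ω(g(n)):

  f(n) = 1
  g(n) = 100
True

f(n) = 1 and g(n) = 100 are both O(1).
Big-Ω permits equal growth rates (f ≥ c·g for some c > 0), so f(n) = Ω(g(n)) is true.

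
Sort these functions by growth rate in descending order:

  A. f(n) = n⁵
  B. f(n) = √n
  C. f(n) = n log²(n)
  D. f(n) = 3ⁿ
D > A > C > B

Comparing growth rates:
D = 3ⁿ is O(3ⁿ)
A = n⁵ is O(n⁵)
C = n log²(n) is O(n log² n)
B = √n is O(√n)

Therefore, the order from fastest to slowest is: D > A > C > B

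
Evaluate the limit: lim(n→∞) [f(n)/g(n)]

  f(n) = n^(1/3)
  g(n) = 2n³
0

Since n^(1/3) (O(n^(1/3))) grows slower than 2n³ (O(n³)),
the ratio f(n)/g(n) → 0 as n → ∞.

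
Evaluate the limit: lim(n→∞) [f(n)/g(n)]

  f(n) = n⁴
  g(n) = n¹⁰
0

Since n⁴ (O(n⁴)) grows slower than n¹⁰ (O(n¹⁰)),
the ratio f(n)/g(n) → 0 as n → ∞.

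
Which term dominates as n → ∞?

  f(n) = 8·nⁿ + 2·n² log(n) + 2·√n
8·nⁿ

Looking at each term:
  - 8·nⁿ is O(nⁿ)
  - 2·n² log(n) is O(n² log n)
  - 2·√n is O(√n)

The term 8·nⁿ (O(nⁿ)) grows fastest and dominates all others.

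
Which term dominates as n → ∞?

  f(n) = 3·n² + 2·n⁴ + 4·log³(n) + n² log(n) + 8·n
2·n⁴

Looking at each term:
  - 3·n² is O(n²)
  - 2·n⁴ is O(n⁴)
  - 4·log³(n) is O(log³ n)
  - n² log(n) is O(n² log n)
  - 8·n is O(n)

The term 2·n⁴ (O(n⁴)) grows fastest and dominates all others.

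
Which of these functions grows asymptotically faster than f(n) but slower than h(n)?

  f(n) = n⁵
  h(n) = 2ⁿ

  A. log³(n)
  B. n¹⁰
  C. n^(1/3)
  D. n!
B

We need g(n) with n⁵ = o(g(n)) and g(n) = o(2ⁿ), i.e. O(n⁵) ≺ g ≺ O(2ⁿ).
Check each option:
  A. log³(n) — O(log³ n) does not grow strictly faster than f(n)
  B. n¹⁰ — O(n¹⁰) is strictly between O(n⁵) and O(2ⁿ) ✓
  C. n^(1/3) — O(n^(1/3)) does not grow strictly faster than f(n)
  D. n! — O(n!) does not grow strictly slower than h(n)

Only option B (n¹⁰) lies strictly between.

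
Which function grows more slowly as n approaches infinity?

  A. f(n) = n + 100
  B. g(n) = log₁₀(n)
B

f(n) = n + 100 is O(n), while g(n) = log₁₀(n) is O(log n).
Since O(log n) grows slower than O(n), g(n) is dominated.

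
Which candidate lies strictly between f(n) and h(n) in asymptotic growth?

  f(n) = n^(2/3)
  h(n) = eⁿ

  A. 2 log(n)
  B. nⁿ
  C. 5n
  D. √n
C

We need g(n) with n^(2/3) = o(g(n)) and g(n) = o(eⁿ), i.e. O(n^(2/3)) ≺ g ≺ O(eⁿ).
Check each option:
  A. 2 log(n) — O(log n) does not grow strictly faster than f(n)
  B. nⁿ — O(nⁿ) does not grow strictly slower than h(n)
  C. 5n — O(n) is strictly between O(n^(2/3)) and O(eⁿ) ✓
  D. √n — O(√n) does not grow strictly faster than f(n)

Only option C (5n) lies strictly between.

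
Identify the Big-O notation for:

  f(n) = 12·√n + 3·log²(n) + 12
O(√n)

The dominant term in 12·√n + 3·log²(n) + 12 is 12·√n, which is Θ(√n).
Lower-order terms (3·log²(n), 12) are asymptotically negligible.
Constants are absorbed, so the tightest bound is O(√n).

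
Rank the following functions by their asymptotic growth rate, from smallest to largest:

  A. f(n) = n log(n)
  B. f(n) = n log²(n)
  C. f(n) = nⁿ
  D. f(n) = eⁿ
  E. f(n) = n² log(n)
A < B < E < D < C

Comparing growth rates:
A = n log(n) is O(n log n)
B = n log²(n) is O(n log² n)
E = n² log(n) is O(n² log n)
D = eⁿ is O(eⁿ)
C = nⁿ is O(nⁿ)

Therefore, the order from slowest to fastest is: A < B < E < D < C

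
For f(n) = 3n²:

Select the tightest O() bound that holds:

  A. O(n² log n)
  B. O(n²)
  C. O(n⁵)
B

f(n) = 3n² is O(n²).
All listed options are valid Big-O bounds (upper bounds),
but O(n²) is the tightest (smallest valid bound).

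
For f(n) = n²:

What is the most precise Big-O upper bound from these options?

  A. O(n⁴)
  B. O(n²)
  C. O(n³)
B

f(n) = n² is O(n²).
All listed options are valid Big-O bounds (upper bounds),
but O(n²) is the tightest (smallest valid bound).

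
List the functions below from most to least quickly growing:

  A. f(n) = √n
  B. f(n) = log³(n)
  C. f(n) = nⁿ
C > A > B

Comparing growth rates:
C = nⁿ is O(nⁿ)
A = √n is O(√n)
B = log³(n) is O(log³ n)

Therefore, the order from fastest to slowest is: C > A > B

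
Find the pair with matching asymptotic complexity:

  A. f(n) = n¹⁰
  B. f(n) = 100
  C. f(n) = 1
B and C

Examining each function:
  A. n¹⁰ is O(n¹⁰)
  B. 100 is O(1)
  C. 1 is O(1)

Functions B and C both have the same complexity class.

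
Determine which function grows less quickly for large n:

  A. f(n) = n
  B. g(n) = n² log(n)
A

f(n) = n is O(n), while g(n) = n² log(n) is O(n² log n).
Since O(n) grows slower than O(n² log n), f(n) is dominated.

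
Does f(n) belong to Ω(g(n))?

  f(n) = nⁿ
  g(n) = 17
True

f(n) = nⁿ is O(nⁿ), and g(n) = 17 is O(1).
Since O(nⁿ) grows at least as fast as O(1), f(n) = Ω(g(n)) is true.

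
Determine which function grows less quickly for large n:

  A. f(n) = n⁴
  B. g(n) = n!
A

f(n) = n⁴ is O(n⁴), while g(n) = n! is O(n!).
Since O(n⁴) grows slower than O(n!), f(n) is dominated.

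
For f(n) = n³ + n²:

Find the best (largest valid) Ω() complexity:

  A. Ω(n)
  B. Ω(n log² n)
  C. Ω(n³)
C

f(n) = n³ + n² is Ω(n³).
All listed options are valid Big-Ω bounds (lower bounds),
but Ω(n³) is the tightest (largest valid bound).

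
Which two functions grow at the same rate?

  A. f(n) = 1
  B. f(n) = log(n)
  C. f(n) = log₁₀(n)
B and C

Examining each function:
  A. 1 is O(1)
  B. log(n) is O(log n)
  C. log₁₀(n) is O(log n)

Functions B and C both have the same complexity class.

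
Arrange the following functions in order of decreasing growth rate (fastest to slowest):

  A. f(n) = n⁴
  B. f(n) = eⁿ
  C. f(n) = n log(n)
B > A > C

Comparing growth rates:
B = eⁿ is O(eⁿ)
A = n⁴ is O(n⁴)
C = n log(n) is O(n log n)

Therefore, the order from fastest to slowest is: B > A > C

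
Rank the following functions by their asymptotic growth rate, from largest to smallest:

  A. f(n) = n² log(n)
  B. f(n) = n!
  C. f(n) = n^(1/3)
B > A > C

Comparing growth rates:
B = n! is O(n!)
A = n² log(n) is O(n² log n)
C = n^(1/3) is O(n^(1/3))

Therefore, the order from fastest to slowest is: B > A > C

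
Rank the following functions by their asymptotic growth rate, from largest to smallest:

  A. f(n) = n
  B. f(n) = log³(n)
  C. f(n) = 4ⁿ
C > A > B

Comparing growth rates:
C = 4ⁿ is O(4ⁿ)
A = n is O(n)
B = log³(n) is O(log³ n)

Therefore, the order from fastest to slowest is: C > A > B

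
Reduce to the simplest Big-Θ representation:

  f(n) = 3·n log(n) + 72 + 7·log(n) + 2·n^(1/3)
Θ(n log n)

Order the terms by growth rate: 72 ≺ 7·log(n) ≺ 2·n^(1/3) ≺ 3·n log(n).
The fastest-growing term 3·n log(n) dominates as n → ∞; dropping its constant factor gives Θ(n log n).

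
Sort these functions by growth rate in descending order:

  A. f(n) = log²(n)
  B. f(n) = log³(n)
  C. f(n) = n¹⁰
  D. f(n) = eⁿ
D > C > B > A

Comparing growth rates:
D = eⁿ is O(eⁿ)
C = n¹⁰ is O(n¹⁰)
B = log³(n) is O(log³ n)
A = log²(n) is O(log² n)

Therefore, the order from fastest to slowest is: D > C > B > A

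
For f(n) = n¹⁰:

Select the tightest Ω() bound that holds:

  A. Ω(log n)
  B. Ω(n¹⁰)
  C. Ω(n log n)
B

f(n) = n¹⁰ is Ω(n¹⁰).
All listed options are valid Big-Ω bounds (lower bounds),
but Ω(n¹⁰) is the tightest (largest valid bound).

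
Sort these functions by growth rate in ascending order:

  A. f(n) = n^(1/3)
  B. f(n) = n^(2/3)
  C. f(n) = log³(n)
C < A < B

Comparing growth rates:
C = log³(n) is O(log³ n)
A = n^(1/3) is O(n^(1/3))
B = n^(2/3) is O(n^(2/3))

Therefore, the order from slowest to fastest is: C < A < B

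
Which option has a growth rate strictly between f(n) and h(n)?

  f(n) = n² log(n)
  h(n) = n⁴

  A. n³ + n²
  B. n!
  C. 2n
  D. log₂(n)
A

We need g(n) with n² log(n) = o(g(n)) and g(n) = o(n⁴), i.e. O(n² log n) ≺ g ≺ O(n⁴).
Check each option:
  A. n³ + n² — O(n³) is strictly between O(n² log n) and O(n⁴) ✓
  B. n! — O(n!) does not grow strictly slower than h(n)
  C. 2n — O(n) does not grow strictly faster than f(n)
  D. log₂(n) — O(log n) does not grow strictly faster than f(n)

Only option A (n³ + n²) lies strictly between.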